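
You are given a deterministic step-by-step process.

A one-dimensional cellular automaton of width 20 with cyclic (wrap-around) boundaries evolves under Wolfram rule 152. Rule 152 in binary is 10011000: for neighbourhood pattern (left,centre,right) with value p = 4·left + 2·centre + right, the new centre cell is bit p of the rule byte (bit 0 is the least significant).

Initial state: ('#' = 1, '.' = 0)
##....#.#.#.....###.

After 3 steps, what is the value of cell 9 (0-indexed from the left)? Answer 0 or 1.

step 0: ##....#.#.#.....###.
step 1: #.#........#....##..
step 2: ...#........#...#.#.
step 3: ....#........#.....#

0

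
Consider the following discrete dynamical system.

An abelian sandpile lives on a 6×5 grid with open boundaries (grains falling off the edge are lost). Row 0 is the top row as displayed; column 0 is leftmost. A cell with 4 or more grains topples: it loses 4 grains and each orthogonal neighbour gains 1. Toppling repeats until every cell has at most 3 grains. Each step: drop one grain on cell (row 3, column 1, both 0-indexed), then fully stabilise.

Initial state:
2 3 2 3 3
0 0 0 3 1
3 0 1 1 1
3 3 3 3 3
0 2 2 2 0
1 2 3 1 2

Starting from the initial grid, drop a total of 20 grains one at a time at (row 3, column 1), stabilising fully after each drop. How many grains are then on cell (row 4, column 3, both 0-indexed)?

2

t=0: 2 3 2 3 3
0 0 0 3 1
3 0 1 1 1
3 3 3 3 3
0 2 2 2 0
1 2 3 1 2
t=1: 2 3 2 3 3
1 0 0 3 1
0 2 2 2 2
1 2 1 1 0
1 3 3 3 1
1 2 3 1 2
t=2: 2 3 2 3 3
1 0 0 3 1
0 2 2 2 2
1 3 1 1 0
1 3 3 3 1
1 2 3 1 2
t=3: 2 3 2 3 3
1 0 0 3 1
0 3 2 2 2
2 1 3 2 0
2 2 2 0 2
2 0 1 3 2
t=4: 2 3 2 3 3
1 0 0 3 1
0 3 2 2 2
2 2 3 2 0
2 2 2 0 2
2 0 1 3 2
t=5: 2 3 2 3 3
1 0 0 3 1
0 3 2 2 2
2 3 3 2 0
2 2 2 0 2
2 0 1 3 2
t=6: 2 3 2 3 3
1 1 1 3 1
1 1 0 3 2
3 2 1 3 0
2 3 3 0 2
2 0 1 3 2
t=7: 2 3 2 3 3
1 1 1 3 1
1 1 0 3 2
3 3 1 3 0
2 3 3 0 2
2 0 1 3 2
t=8: 2 3 2 3 3
1 1 1 3 1
2 2 0 3 2
1 2 3 3 0
0 2 0 1 2
3 1 2 3 2
t=9: 2 3 2 3 3
1 1 1 3 1
2 2 0 3 2
1 3 3 3 0
0 2 0 1 2
3 1 2 3 2
t=10: 2 3 3 1 0
1 1 2 1 3
2 3 2 1 3
2 1 1 1 1
0 3 1 2 2
3 1 2 3 2
t=11: 2 3 3 1 0
1 1 2 1 3
2 3 2 1 3
2 2 1 1 1
0 3 1 2 2
3 1 2 3 2
t=12: 2 3 3 1 0
1 1 2 1 3
2 3 2 1 3
2 3 1 1 1
0 3 1 2 2
3 1 2 3 2
t=13: 2 3 3 1 0
1 2 2 1 3
3 0 3 1 3
3 2 2 1 1
1 0 2 2 2
3 2 2 3 2
t=14: 2 3 3 1 0
1 2 2 1 3
3 0 3 1 3
3 3 2 1 1
1 0 2 2 2
3 2 2 3 2
t=15: 2 3 3 1 0
2 2 2 1 3
0 2 3 1 3
1 1 3 1 1
2 1 2 2 2
3 2 2 3 2
t=16: 2 3 3 1 0
2 2 2 1 3
0 2 3 1 3
1 2 3 1 1
2 1 2 2 2
3 2 2 3 2
t=17: 2 3 3 1 0
2 2 2 1 3
0 2 3 1 3
1 3 3 1 1
2 1 2 2 2
3 2 2 3 2
t=18: 2 3 3 1 0
2 3 3 1 3
1 0 1 2 3
2 2 1 2 1
2 2 3 2 2
3 2 2 3 2
t=19: 2 3 3 1 0
2 3 3 1 3
1 0 1 2 3
2 3 1 2 1
2 2 3 2 2
3 2 2 3 2
t=20: 2 3 3 1 0
2 3 3 1 3
1 1 1 2 3
3 0 2 2 1
2 3 3 2 2
3 2 2 3 2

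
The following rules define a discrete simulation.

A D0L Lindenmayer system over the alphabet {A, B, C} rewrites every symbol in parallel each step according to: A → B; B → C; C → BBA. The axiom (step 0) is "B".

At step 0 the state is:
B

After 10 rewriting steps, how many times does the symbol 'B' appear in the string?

56

t=0: B
t=1: C
t=2: BBA
t=3: CCB
t=4: BBABBAC
t=5: CCBCCBBBA
t=6: BBABBACBBABBACCCB
t=7: CCBCCBBBACCBCCBBBABBABBAC
t=8: BBABBACBBABBACCCBBBABBACBBABBACCCBCCBCCBBBA
t=9: CCBCCBBBACCBCCBBBABBABBACCCBCCBBBACCBCCBBBABBABBACBBABBACBBABBACCCB
t=10: BBABBACBBABBACCCBBBABBACBBABBACCCBCCBCCBBBABBABBACBBABBACCCBBBABBACBBABBACCCBCCBCCBBBACCBCCBBBACCBCCBBBABBABBAC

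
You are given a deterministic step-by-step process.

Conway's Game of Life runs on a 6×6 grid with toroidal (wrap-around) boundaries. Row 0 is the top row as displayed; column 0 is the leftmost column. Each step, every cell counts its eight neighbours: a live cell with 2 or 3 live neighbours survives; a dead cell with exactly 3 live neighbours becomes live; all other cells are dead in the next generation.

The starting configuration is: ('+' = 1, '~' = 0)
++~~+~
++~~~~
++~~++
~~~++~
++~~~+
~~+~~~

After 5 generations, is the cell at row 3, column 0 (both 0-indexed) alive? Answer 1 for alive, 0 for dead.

step 0: ++~~+~
++~~~~
++~~++
~~~++~
++~~~+
~~+~~~
step 1: +~+~~+
~~+~+~
~++++~
~~++~~
++++++
~~+~~~
step 2: ~~+~~+
+~~~+~
~+~~+~
~~~~~~
+~~~++
~~~~~~
step 3: ~~~~~+
++~++~
~~~~~+
+~~~+~
~~~~~+
+~~~+~
step 4: ~+~+~~
+~~~+~
~+~+~~
+~~~+~
+~~~+~
+~~~+~
step 5: ++~++~
++~++~
++~++~
++~++~
++~++~
++~++~

1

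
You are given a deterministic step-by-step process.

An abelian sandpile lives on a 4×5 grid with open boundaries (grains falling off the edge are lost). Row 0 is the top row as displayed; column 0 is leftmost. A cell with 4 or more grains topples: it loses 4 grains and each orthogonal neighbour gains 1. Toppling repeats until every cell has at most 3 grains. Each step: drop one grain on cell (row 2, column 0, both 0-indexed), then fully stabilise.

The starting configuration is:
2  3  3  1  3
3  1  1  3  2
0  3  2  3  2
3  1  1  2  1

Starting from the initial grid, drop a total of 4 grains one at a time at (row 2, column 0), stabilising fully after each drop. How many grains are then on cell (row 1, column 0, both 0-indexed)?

0

0) 2  3  3  1  3
3  1  1  3  2
0  3  2  3  2
3  1  1  2  1
1) 2  3  3  1  3
3  1  1  3  2
1  3  2  3  2
3  1  1  2  1
2) 2  3  3  1  3
3  1  1  3  2
2  3  2  3  2
3  1  1  2  1
3) 2  3  3  1  3
3  1  1  3  2
3  3  2  3  2
3  1  1  2  1
4) 3  3  3  1  3
0  3  1  3  2
3  0  3  3  2
0  3  1  2  1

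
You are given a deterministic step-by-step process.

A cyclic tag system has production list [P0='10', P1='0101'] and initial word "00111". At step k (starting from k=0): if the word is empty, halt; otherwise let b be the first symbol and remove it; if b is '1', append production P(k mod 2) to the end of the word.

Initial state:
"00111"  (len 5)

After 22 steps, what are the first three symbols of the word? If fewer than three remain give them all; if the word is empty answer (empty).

step 0: "00111"  (len 5)
step 1: "0111"  (len 4)
step 2: "111"  (len 3)
step 3: "1110"  (len 4)
step 4: "1100101"  (len 7)
step 5: "10010110"  (len 8)
step 6: "00101100101"  (len 11)
step 7: "0101100101"  (len 10)
step 8: "101100101"  (len 9)
step 9: "0110010110"  (len 10)
step 10: "110010110"  (len 9)
step 11: "1001011010"  (len 10)
step 12: "0010110100101"  (len 13)
step 13: "010110100101"  (len 12)
step 14: "10110100101"  (len 11)
step 15: "011010010110"  (len 12)
step 16: "11010010110"  (len 11)
step 17: "101001011010"  (len 12)
step 18: "010010110100101"  (len 15)
step 19: "10010110100101"  (len 14)
step 20: "00101101001010101"  (len 17)
step 21: "0101101001010101"  (len 16)
step 22: "101101001010101"  (len 15)

101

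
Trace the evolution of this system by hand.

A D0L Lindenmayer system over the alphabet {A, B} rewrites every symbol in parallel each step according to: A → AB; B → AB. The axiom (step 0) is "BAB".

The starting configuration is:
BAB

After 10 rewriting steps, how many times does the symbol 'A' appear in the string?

1536

t=0: BAB
t=1: ABABAB
t=2: ABABABABABAB
t=3: ABABABABABABABABABABABAB
t=4: ABABABABABABABABABABABABABABABABABABABABABABABAB
t=5: ABABABABABABABABABABABABABABABABABABABABABABABABABABABABABABABABABABABABABABABABABABABABABABABAB
t=6: ABABABABABABABABABABABABABABABABABABABABABABABABABABABABAB…ABABABABABABABABABABABABABABABABABABABABABABABABABABABABAB  (len 192)
t=7: ABABABABABABABABABABABABABABABABABABABABABABABABABABABABAB…ABABABABABABABABABABABABABABABABABABABABABABABABABABABABAB  (len 384)
t=8: ABABABABABABABABABABABABABABABABABABABABABABABABABABABABAB…ABABABABABABABABABABABABABABABABABABABABABABABABABABABABAB  (len 768)
t=9: ABABABABABABABABABABABABABABABABABABABABABABABABABABABABAB…ABABABABABABABABABABABABABABABABABABABABABABABABABABABABAB  (len 1536)
t=10: ABABABABABABABABABABABABABABABABABABABABABABABABABABABABAB…ABABABABABABABABABABABABABABABABABABABABABABABABABABABABAB  (len 3072)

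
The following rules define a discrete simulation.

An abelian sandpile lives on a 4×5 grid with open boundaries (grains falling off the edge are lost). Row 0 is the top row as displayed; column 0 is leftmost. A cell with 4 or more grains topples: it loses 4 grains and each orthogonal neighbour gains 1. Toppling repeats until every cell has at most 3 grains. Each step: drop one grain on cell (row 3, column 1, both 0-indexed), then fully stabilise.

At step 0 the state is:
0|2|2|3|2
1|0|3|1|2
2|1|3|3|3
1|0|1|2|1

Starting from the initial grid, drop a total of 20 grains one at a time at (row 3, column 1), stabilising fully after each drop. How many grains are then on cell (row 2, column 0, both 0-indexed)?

0) 0|2|2|3|2
1|0|3|1|2
2|1|3|3|3
1|0|1|2|1
1) 0|2|2|3|2
1|0|3|1|2
2|1|3|3|3
1|1|1|2|1
2) 0|2|2|3|2
1|0|3|1|2
2|1|3|3|3
1|2|1|2|1
3) 0|2|2|3|2
1|0|3|1|2
2|1|3|3|3
1|3|1|2|1
4) 0|2|2|3|2
1|0|3|1|2
2|2|3|3|3
2|0|2|2|1
5) 0|2|2|3|2
1|0|3|1|2
2|2|3|3|3
2|1|2|2|1
6) 0|2|2|3|2
1|0|3|1|2
2|2|3|3|3
2|2|2|2|1
7) 0|2|2|3|2
1|0|3|1|2
2|2|3|3|3
2|3|2|2|1
8) 0|2|2|3|2
1|0|3|1|2
2|3|3|3|3
3|0|3|2|1
9) 0|2|2|3|2
1|0|3|1|2
2|3|3|3|3
3|1|3|2|1
10) 0|2|2|3|2
1|0|3|1|2
2|3|3|3|3
3|2|3|2|1
11) 0|2|2|3|2
1|0|3|1|2
2|3|3|3|3
3|3|3|2|1
12) 0|2|3|3|2
2|2|0|3|3
0|2|3|2|0
1|3|2|0|3
13) 0|2|3|3|2
2|2|0|3|3
0|3|3|2|0
2|0|3|0|3
14) 0|2|3|3|2
2|2|0|3|3
0|3|3|2|0
2|1|3|0|3
15) 0|2|3|3|2
2|2|0|3|3
0|3|3|2|0
2|2|3|0|3
16) 0|2|3|3|2
2|2|0|3|3
0|3|3|2|0
2|3|3|0|3
17) 0|2|3|3|2
2|3|1|3|3
1|1|1|3|0
3|2|1|1|3
18) 0|2|3|3|2
2|3|1|3|3
1|1|1|3|0
3|3|1|1|3
19) 0|2|3|3|2
2|3|1|3|3
2|2|1|3|0
0|1|2|1|3
20) 0|2|3|3|2
2|3|1|3|3
2|2|1|3|0
0|2|2|1|3

2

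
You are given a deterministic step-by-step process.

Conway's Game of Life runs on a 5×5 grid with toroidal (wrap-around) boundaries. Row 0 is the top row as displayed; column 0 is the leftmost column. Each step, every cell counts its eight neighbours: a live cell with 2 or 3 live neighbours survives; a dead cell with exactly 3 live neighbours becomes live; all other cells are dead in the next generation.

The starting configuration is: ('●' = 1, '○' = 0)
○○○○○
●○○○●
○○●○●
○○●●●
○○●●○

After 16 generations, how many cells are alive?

0) ○○○○○
●○○○●
○○●○●
○○●●●
○○●●○
1) ○○○●●
●○○●●
○●●○○
○●○○●
○○●○●
2) ○○●○○
●●○○○
○●●○○
○●○○○
○○●○●
3) ●○●●○
●○○○○
○○●○○
●●○●○
○●●●○
4) ●○○●○
○○●●●
●○●○●
●○○●●
○○○○○
5) ○○●●○
○○●○○
○○●○○
●●○●○
●○○●○
6) ○●●●●
○●●○○
○○●●○
●●○●○
●○○●○
7) ○○○○●
●○○○●
●○○●●
●●○●○
○○○○○
8) ●○○○●
○○○○○
○○●●○
●●●●○
●○○○●
9) ●○○○●
○○○●●
○○○●●
●○○○○
○○●○○
10) ●○○○●
○○○○○
●○○●○
○○○●●
●●○○●
11) ○●○○●
●○○○○
○○○●○
○●●●○
○●○○○
12) ○●○○○
●○○○●
○●○●●
○●○●○
○●○●○
13) ○●●○●
○●●●●
○●○●○
○●○●○
●●○○○
14) ○○○○●
○○○○●
○●○○○
○●○○●
○○○●●
15) ●○○○●
●○○○○
○○○○○
○○●●●
○○○●●
16) ●○○●○
●○○○●
○○○●●
○○●○●
○○●○○

9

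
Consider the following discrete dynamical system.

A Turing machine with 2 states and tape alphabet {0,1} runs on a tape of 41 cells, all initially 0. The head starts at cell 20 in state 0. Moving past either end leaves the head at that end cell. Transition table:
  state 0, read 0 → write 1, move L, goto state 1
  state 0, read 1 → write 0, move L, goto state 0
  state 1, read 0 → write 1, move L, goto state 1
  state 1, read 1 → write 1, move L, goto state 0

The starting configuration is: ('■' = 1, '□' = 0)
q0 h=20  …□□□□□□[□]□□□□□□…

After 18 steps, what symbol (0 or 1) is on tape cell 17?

k=0  q0 h=20  …□□□□□□[□]□□□□□□…
k=1  q1 h=19  …□□□□□□[□]■□□□□□…
k=2  q1 h=18  …□□□□□□[□]■■□□□□…
k=3  q1 h=17  …□□□□□□[□]■■■□□□…
k=4  q1 h=16  …□□□□□□[□]■■■■□□…
k=5  q1 h=15  …□□□□□□[□]■■■■■□…
k=6  q1 h=14  …□□□□□□[□]■■■■■■…
k=7  q1 h=13  …□□□□□□[□]■■■■■■…
k=8  q1 h=12  …□□□□□□[□]■■■■■■…
k=9  q1 h=11  …□□□□□□[□]■■■■■■…
k=10  q1 h=10  …□□□□□□[□]■■■■■■…
k=11  q1 h= 9  …□□□□□□[□]■■■■■■…
k=12  q1 h= 8  …□□□□□□[□]■■■■■■…
k=13  q1 h= 7  …□□□□□□[□]■■■■■■…
k=14  q1 h= 6  |□□□□□□[□]■■■■■■…
k=15  q1 h= 5  |□□□□□[□]■■■■■■…
k=16  q1 h= 4  |□□□□[□]■■■■■■…
k=17  q1 h= 3  |□□□[□]■■■■■■…
k=18  q1 h= 2  |□□[□]■■■■■■…

1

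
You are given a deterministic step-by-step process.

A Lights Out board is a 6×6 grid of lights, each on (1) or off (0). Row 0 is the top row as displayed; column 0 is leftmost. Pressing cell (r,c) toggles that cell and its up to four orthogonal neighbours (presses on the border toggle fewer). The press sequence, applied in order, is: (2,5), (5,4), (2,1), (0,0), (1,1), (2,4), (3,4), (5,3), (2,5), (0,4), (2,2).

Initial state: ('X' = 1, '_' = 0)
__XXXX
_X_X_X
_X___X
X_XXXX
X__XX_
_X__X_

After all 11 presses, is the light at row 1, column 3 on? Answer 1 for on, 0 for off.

1

gen 0: __XXXX
_X_X_X
_X___X
X_XXXX
X__XX_
_X__X_
gen 1: __XXXX
_X_X__
_X__X_
X_XXX_
X__XX_
_X__X_
gen 2: __XXXX
_X_X__
_X__X_
X_XXX_
X__X__
_X_X_X
gen 3: __XXXX
___X__
X_X_X_
XXXXX_
X__X__
_X_X_X
gen 4: XXXXXX
X__X__
X_X_X_
XXXXX_
X__X__
_X_X_X
gen 5: X_XXXX
_XXX__
XXX_X_
XXXXX_
X__X__
_X_X_X
gen 6: X_XXXX
_XXXX_
XXXX_X
XXXX__
X__X__
_X_X_X
gen 7: X_XXXX
_XXXX_
XXXXXX
XXX_XX
X__XX_
_X_X_X
gen 8: X_XXXX
_XXXX_
XXXXXX
XXX_XX
X___X_
_XX_XX
gen 9: X_XXXX
_XXXXX
XXXX__
XXX_X_
X___X_
_XX_XX
gen 10: X_X___
_XXX_X
XXXX__
XXX_X_
X___X_
_XX_XX
gen 11: X_X___
_X_X_X
X_____
XX__X_
X___X_
_XX_XX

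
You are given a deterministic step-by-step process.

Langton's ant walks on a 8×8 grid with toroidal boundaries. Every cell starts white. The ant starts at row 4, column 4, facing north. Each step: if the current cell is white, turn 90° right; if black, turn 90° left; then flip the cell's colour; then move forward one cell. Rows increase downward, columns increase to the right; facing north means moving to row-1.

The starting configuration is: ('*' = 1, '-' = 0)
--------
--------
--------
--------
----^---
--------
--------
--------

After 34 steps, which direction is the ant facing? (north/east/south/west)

south

step 0: --------
--------
--------
--------
----^---
--------
--------
--------
step 1: --------
--------
--------
--------
----*>--
--------
--------
--------
step 2: --------
--------
--------
--------
----**--
-----v--
--------
--------
step 3: --------
--------
--------
--------
----**--
----<*--
--------
--------
step 4: --------
--------
--------
--------
----^*--
----**--
--------
--------
step 5: --------
--------
--------
--------
---<-*--
----**--
--------
--------
step 6: --------
--------
--------
---^----
---*-*--
----**--
--------
--------
step 7: --------
--------
--------
---*>---
---*-*--
----**--
--------
--------
step 8: --------
--------
--------
---**---
---*v*--
----**--
--------
--------
step 9: --------
--------
--------
---**---
---<**--
----**--
--------
--------
step 10: --------
--------
--------
---**---
----**--
---v**--
--------
--------
step 11: --------
--------
--------
---**---
----**--
--<***--
--------
--------
step 12: --------
--------
--------
---**---
--^-**--
--****--
--------
--------
step 13: --------
--------
--------
---**---
--*>**--
--****--
--------
--------
step 14: --------
--------
--------
---**---
--****--
--*v**--
--------
--------
step 15: --------
--------
--------
---**---
--****--
--*->*--
--------
--------
step 16: --------
--------
--------
---**---
--**^*--
--*--*--
--------
--------
step 17: --------
--------
--------
---**---
--*<-*--
--*--*--
--------
--------
step 18: --------
--------
--------
---**---
--*--*--
--*v-*--
--------
--------
step 19: --------
--------
--------
---**---
--*--*--
--<*-*--
--------
--------
step 20: --------
--------
--------
---**---
--*--*--
---*-*--
--v-----
--------
step 21: --------
--------
--------
---**---
--*--*--
---*-*--
-<*-----
--------
step 22: --------
--------
--------
---**---
--*--*--
-^-*-*--
-**-----
--------
step 23: --------
--------
--------
---**---
--*--*--
-*>*-*--
-**-----
--------
step 24: --------
--------
--------
---**---
--*--*--
-***-*--
-*v-----
--------
step 25: --------
--------
--------
---**---
--*--*--
-***-*--
-*->----
--------
step 26: --------
--------
--------
---**---
--*--*--
-***-*--
-*-*----
---v----
step 27: --------
--------
--------
---**---
--*--*--
-***-*--
-*-*----
--<*----
step 28: --------
--------
--------
---**---
--*--*--
-***-*--
-*^*----
--**----
step 29: --------
--------
--------
---**---
--*--*--
-***-*--
-**>----
--**----
step 30: --------
--------
--------
---**---
--*--*--
-**^-*--
-**-----
--**----
step 31: --------
--------
--------
---**---
--*--*--
-*<--*--
-**-----
--**----
step 32: --------
--------
--------
---**---
--*--*--
-*---*--
-*v-----
--**----
step 33: --------
--------
--------
---**---
--*--*--
-*---*--
-*->----
--**----
step 34: --------
--------
--------
---**---
--*--*--
-*---*--
-*-*----
--*v----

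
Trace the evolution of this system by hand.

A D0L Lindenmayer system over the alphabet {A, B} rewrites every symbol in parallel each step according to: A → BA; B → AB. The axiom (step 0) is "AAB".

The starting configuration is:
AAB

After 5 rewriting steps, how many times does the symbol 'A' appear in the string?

48

k=0  AAB
k=1  BABAAB
k=2  ABBAABBABAAB
k=3  BAABABBABAABABBAABBABAAB
k=4  ABBABAABBAABABBAABBABAABBAABABBABAABABBAABBABAAB
k=5  BAABABBAABBABAABABBABAABBAABABBABAABABBAABBABAABABBABAABBAABABBAABBABAABBAABABBABAABABBAABBABAAB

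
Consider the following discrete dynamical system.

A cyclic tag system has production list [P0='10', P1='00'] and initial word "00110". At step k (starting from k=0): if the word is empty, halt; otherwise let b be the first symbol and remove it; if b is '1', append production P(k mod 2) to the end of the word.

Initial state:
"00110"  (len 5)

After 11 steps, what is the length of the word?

0

step 0: "00110"  (len 5)
step 1: "0110"  (len 4)
step 2: "110"  (len 3)
step 3: "1010"  (len 4)
step 4: "01000"  (len 5)
step 5: "1000"  (len 4)
step 6: "00000"  (len 5)
step 7: "0000"  (len 4)
step 8: "000"  (len 3)
step 9: "00"  (len 2)
step 10: "0"  (len 1)
step 11: (halted — word empty)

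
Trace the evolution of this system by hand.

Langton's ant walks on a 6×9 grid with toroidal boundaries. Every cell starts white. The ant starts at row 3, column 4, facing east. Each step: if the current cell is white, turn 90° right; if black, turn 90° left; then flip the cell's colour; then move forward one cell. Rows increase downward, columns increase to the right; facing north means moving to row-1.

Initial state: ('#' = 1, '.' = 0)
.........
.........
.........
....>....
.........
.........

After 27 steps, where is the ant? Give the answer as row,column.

1,1

[0] .........
.........
.........
....>....
.........
.........
[1] .........
.........
.........
....#....
....v....
.........
[2] .........
.........
.........
....#....
...<#....
.........
[3] .........
.........
.........
...^#....
...##....
.........
[4] .........
.........
.........
...#>....
...##....
.........
[5] .........
.........
....^....
...#.....
...##....
.........
[6] .........
.........
....#>...
...#.....
...##....
.........
[7] .........
.........
....##...
...#.v...
...##....
.........
[8] .........
.........
....##...
...#<#...
...##....
.........
[9] .........
.........
....^#...
...###...
...##....
.........
[10] .........
.........
...<.#...
...###...
...##....
.........
[11] .........
...^.....
...#.#...
...###...
...##....
.........
[12] .........
...#>....
...#.#...
...###...
...##....
.........
[13] .........
...##....
...#v#...
...###...
...##....
.........
[14] .........
...##....
...<##...
...###...
...##....
.........
[15] .........
...##....
....##...
...v##...
...##....
.........
[16] .........
...##....
....##...
....>#...
...##....
.........
[17] .........
...##....
....^#...
.....#...
...##....
.........
[18] .........
...##....
...<.#...
.....#...
...##....
.........
[19] .........
...^#....
...#.#...
.....#...
...##....
.........
[20] .........
..<.#....
...#.#...
.....#...
...##....
.........
[21] ..^......
..#.#....
...#.#...
.....#...
...##....
.........
[22] ..#>.....
..#.#....
...#.#...
.....#...
...##....
.........
[23] ..##.....
..#v#....
...#.#...
.....#...
...##....
.........
[24] ..##.....
..<##....
...#.#...
.....#...
...##....
.........
[25] ..##.....
...##....
..v#.#...
.....#...
...##....
.........
[26] ..##.....
...##....
.<##.#...
.....#...
...##....
.........
[27] ..##.....
.^.##....
.###.#...
.....#...
...##....
.........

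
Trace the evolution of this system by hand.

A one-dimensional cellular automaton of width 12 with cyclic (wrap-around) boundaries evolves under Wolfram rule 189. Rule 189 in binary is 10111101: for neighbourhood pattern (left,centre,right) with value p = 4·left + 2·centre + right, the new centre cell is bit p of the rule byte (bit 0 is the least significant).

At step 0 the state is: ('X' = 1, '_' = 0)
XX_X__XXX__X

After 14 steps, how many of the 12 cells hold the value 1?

9

step 0: XX_X__XXX__X
step 1: X_XXX_XX_X_X
step 2: _XXX_XX_XXXX
step 3: XXX_XX_XXXX_
step 4: XX_XX_XXXX_X
step 5: X_XX_XXXX_XX
step 6: _XX_XXXX_XXX
step 7: XX_XXXX_XXX_
step 8: X_XXXX_XXX_X
step 9: _XXXX_XXX_XX
step 10: XXXX_XXX_XX_
step 11: XXX_XXX_XX_X
step 12: XX_XXX_XX_XX
step 13: X_XXX_XX_XXX
step 14: _XXX_XX_XXXX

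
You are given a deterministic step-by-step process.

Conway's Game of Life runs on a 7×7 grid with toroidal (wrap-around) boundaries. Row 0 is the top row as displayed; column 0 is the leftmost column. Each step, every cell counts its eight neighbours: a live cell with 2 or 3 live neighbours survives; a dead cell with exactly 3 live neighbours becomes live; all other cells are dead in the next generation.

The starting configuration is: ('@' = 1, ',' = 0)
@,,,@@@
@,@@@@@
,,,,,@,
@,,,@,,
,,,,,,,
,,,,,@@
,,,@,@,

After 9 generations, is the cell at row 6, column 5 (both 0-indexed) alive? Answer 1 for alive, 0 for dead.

k=0  @,,,@@@
@,@@@@@
,,,,,@,
@,,,@,,
,,,,,,,
,,,,,@@
,,,@,@,
k=1  @@@,,,,
@@,@,,,
@@,,,,,
,,,,,,,
,,,,,@@
,,,,@@@
@,,,,,,
k=2  ,,@,,,@
,,,,,,@
@@@,,,,
@,,,,,@
,,,,@,@
@,,,@,,
@,,,,@,
k=3  @,,,,@@
,,@,,,@
,@,,,,,
,,,,,@@
,,,,,,@
@,,,@,,
@@,,,@,
k=4  ,,,,,@,
,@,,,@@
@,,,,@@
@,,,,@@
@,,,,,@
@@,,,@,
,@,,@@,
k=5  @,,,,,,
,,,,@,,
,@,,@,,
,@,,,,,
,,,,,,,
,@,,@@,
@@,,@@,
k=6  @@,,@@@
,,,,,,,
,,,,,,,
,,,,,,,
,,,,,,,
@@,,@@@
@@,,@@,
k=7  ,@,,@,,
@,,,,@@
,,,,,,,
,,,,,,,
@,,,,@@
,@,,@,,
,,@@,,,
k=8  @@@@@@@
@,,,,@@
,,,,,,@
,,,,,,@
@,,,,@@
@@@@@@@
,@@@@,,
k=9  ,,,,,,,
,,@@,,,
,,,,,,,
,,,,,,,
,,@@,,,
,,,,,,,
,,,,,,,

0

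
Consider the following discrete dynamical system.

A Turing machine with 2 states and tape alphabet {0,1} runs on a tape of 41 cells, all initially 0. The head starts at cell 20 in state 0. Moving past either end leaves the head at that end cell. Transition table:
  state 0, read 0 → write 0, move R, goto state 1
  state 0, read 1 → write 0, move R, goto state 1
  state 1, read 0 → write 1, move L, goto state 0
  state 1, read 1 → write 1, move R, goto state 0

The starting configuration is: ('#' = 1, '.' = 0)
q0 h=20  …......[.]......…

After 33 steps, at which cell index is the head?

step 0: q0 h=20  …......[.]......…
step 1: q1 h=21  …......[.]......…
step 2: q0 h=20  …......[.]#.....…
step 3: q1 h=21  …......[#]......…
step 4: q0 h=22  ….....#[.]......…
step 5: q1 h=23  …....#.[.]......…
step 6: q0 h=22  ….....#[.]#.....…
step 7: q1 h=23  …....#.[#]......…
step 8: q0 h=24  …...#.#[.]......…
step 9: q1 h=25  …..#.#.[.]......…
step 10: q0 h=24  …...#.#[.]#.....…
step 11: q1 h=25  …..#.#.[#]......…
step 12: q0 h=26  ….#.#.#[.]......…
step 13: q1 h=27  …#.#.#.[.]......…
step 14: q0 h=26  ….#.#.#[.]#.....…
step 15: q1 h=27  …#.#.#.[#]......…
step 16: q0 h=28  ….#.#.#[.]......…
step 17: q1 h=29  …#.#.#.[.]......…
step 18: q0 h=28  ….#.#.#[.]#.....…
step 19: q1 h=29  …#.#.#.[#]......…
step 20: q0 h=30  ….#.#.#[.]......…
step 21: q1 h=31  …#.#.#.[.]......…
step 22: q0 h=30  ….#.#.#[.]#.....…
step 23: q1 h=31  …#.#.#.[#]......…
step 24: q0 h=32  ….#.#.#[.]......…
step 25: q1 h=33  …#.#.#.[.]......…
step 26: q0 h=32  ….#.#.#[.]#.....…
step 27: q1 h=33  …#.#.#.[#]......…
step 28: q0 h=34  ….#.#.#[.]......|
step 29: q1 h=35  …#.#.#.[.].....|
step 30: q0 h=34  ….#.#.#[.]#.....|
step 31: q1 h=35  …#.#.#.[#].....|
step 32: q0 h=36  ….#.#.#[.]....|
step 33: q1 h=37  …#.#.#.[.]...|

37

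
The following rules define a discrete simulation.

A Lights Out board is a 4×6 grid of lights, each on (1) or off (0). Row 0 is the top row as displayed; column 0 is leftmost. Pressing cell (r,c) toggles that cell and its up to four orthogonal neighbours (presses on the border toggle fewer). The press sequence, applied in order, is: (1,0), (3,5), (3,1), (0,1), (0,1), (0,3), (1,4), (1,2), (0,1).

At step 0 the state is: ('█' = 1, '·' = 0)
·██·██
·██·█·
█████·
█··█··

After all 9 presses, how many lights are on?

step 0: ·██·██
·██·█·
█████·
█··█··
step 1: ███·██
█·█·█·
·████·
█··█··
step 2: ███·██
█·█·█·
·█████
█··███
step 3: ███·██
█·█·█·
··████
·█████
step 4: ····██
███·█·
··████
·█████
step 5: ███·██
█·█·█·
··████
·█████
step 6: ██·█·█
█·███·
··████
·█████
step 7: ██·███
█·█··█
··██·█
·█████
step 8: ██████
██·█·█
···█·█
·█████
step 9: ···███
█··█·█
···█·█
·█████

13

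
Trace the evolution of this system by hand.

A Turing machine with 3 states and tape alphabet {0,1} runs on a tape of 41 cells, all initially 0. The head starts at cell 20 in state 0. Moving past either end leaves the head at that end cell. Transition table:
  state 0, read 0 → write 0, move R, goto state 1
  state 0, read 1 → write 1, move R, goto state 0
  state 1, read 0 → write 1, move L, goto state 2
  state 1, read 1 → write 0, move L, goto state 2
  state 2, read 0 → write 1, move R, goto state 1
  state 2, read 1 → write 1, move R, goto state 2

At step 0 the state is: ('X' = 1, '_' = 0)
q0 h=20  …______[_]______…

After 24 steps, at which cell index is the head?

30

0) q0 h=20  …______[_]______…
1) q1 h=21  …______[_]______…
2) q2 h=20  …______[_]X_____…
3) q1 h=21  …_____X[X]______…
4) q2 h=20  …______[X]______…
5) q2 h=21  …_____X[_]______…
6) q1 h=22  …____XX[_]______…
7) q2 h=21  …_____X[X]X_____…
8) q2 h=22  …____XX[X]______…
9) q2 h=23  …___XXX[_]______…
10) q1 h=24  …__XXXX[_]______…
11) q2 h=23  …___XXX[X]X_____…
12) q2 h=24  …__XXXX[X]______…
13) q2 h=25  …_XXXXX[_]______…
14) q1 h=26  …XXXXXX[_]______…
15) q2 h=25  …_XXXXX[X]X_____…
16) q2 h=26  …XXXXXX[X]______…
17) q2 h=27  …XXXXXX[_]______…
18) q1 h=28  …XXXXXX[_]______…
19) q2 h=27  …XXXXXX[X]X_____…
20) q2 h=28  …XXXXXX[X]______…
21) q2 h=29  …XXXXXX[_]______…
22) q1 h=30  …XXXXXX[_]______…
23) q2 h=29  …XXXXXX[X]X_____…
24) q2 h=30  …XXXXXX[X]______…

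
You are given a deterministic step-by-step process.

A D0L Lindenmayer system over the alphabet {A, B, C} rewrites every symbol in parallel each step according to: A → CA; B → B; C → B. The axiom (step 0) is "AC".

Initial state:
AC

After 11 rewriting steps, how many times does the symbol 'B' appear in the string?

0) AC
1) CAB
2) BCAB
3) BBCAB
4) BBBCAB
5) BBBBCAB
6) BBBBBCAB
7) BBBBBBCAB
8) BBBBBBBCAB
9) BBBBBBBBCAB
10) BBBBBBBBBCAB
11) BBBBBBBBBBCAB

11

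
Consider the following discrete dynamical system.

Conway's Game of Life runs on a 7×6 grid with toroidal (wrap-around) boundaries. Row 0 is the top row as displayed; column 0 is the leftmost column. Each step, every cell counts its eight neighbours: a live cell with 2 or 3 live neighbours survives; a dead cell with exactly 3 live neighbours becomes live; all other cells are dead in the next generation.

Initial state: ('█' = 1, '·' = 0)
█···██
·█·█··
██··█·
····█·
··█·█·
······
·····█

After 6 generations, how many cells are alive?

6

gen 0: █···██
·█·█··
██··█·
····█·
··█·█·
······
·····█
gen 1: █···██
·███··
██████
·█··█·
···█··
······
█···██
gen 2: ··█···
······
·····█
·█····
······
····██
█···█·
gen 3: ······
······
······
······
······
····██
···██·
gen 4: ······
······
······
······
······
···███
···███
gen 5: ····█·
······
······
······
····█·
···█·█
···█·█
gen 6: ····█·
······
······
······
····█·
···█·█
···█·█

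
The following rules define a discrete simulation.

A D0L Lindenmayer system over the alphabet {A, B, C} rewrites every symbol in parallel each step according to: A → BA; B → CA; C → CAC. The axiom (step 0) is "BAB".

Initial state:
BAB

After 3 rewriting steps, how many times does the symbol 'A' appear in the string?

14

[0] BAB
[1] CABACA
[2] CACBACABACACBA
[3] CACBACACCABACACBACABACACBACACCABA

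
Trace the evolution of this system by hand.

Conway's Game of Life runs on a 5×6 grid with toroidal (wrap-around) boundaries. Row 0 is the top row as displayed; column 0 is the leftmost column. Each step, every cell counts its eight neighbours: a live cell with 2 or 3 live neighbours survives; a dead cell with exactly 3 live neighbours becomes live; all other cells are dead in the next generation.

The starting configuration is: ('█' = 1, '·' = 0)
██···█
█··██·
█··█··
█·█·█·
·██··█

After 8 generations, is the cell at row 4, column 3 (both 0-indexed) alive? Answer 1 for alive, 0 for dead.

1

0) ██···█
█··██·
█··█··
█·█·█·
·██··█
1) ···█··
··███·
█·█···
█·█·█·
··███·
2) ······
·██·█·
··█·█·
··█·█·
·██·██
3) █···██
·██···
··█·██
··█·█·
·██·██
4) ····█·
·██···
··█·██
█·█···
·██···
5) ···█··
·██·██
█·█··█
█·█··█
·███··
6) █·····
·██·██
··█···
····██
██·██·
7) ······
████·█
███···
███·██
██·██·
8) ······
···█·█
······
····█·
···██·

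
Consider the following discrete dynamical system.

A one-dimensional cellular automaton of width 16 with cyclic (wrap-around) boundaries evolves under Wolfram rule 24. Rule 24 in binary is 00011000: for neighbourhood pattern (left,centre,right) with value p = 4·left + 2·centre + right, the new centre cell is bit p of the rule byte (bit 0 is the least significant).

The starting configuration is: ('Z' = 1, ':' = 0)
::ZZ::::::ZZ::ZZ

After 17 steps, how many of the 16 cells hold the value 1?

1

k=0  ::ZZ::::::ZZ::ZZ
k=1  Z:Z:Z:::::Z:Z:Z:
k=2  :::::Z::::::::::
k=3  ::::::Z:::::::::
k=4  :::::::Z::::::::
k=5  ::::::::Z:::::::
k=6  :::::::::Z::::::
k=7  ::::::::::Z:::::
k=8  :::::::::::Z::::
k=9  ::::::::::::Z:::
k=10  :::::::::::::Z::
k=11  ::::::::::::::Z:
k=12  :::::::::::::::Z
k=13  Z:::::::::::::::
k=14  :Z::::::::::::::
k=15  ::Z:::::::::::::
k=16  :::Z::::::::::::
k=17  ::::Z:::::::::::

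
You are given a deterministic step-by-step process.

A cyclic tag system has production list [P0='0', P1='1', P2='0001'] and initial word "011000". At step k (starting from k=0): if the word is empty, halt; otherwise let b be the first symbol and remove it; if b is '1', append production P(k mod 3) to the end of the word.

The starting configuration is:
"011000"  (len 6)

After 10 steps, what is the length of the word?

2

0) "011000"  (len 6)
1) "11000"  (len 5)
2) "10001"  (len 5)
3) "00010001"  (len 8)
4) "0010001"  (len 7)
5) "010001"  (len 6)
6) "10001"  (len 5)
7) "00010"  (len 5)
8) "0010"  (len 4)
9) "010"  (len 3)
10) "10"  (len 2)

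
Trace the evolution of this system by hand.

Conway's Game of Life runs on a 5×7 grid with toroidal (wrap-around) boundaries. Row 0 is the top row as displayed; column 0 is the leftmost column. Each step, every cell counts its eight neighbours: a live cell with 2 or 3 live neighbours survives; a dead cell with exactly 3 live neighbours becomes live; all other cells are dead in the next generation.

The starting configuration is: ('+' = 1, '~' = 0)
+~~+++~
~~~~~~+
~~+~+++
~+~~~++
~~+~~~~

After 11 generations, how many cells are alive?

7

[0] +~~+++~
~~~~~~+
~~+~+++
~+~~~++
~~+~~~~
[1] ~~~++++
+~~~~~~
~~~~+~~
+++++~+
++++~~~
[2] ~~~++++
~~~+~~+
~~+~+++
~~~~+++
~~~~~~~
[3] ~~~++++
+~+~~~~
+~~~~~~
~~~++~+
~~~+~~~
[4] ~~+++++
++~+++~
++~+~~+
~~~++~~
~~+~~~+
[5] ~~~~~~~
~~~~~~~
~+~~~~+
~+~++++
~~+~~~+
[6] ~~~~~~~
~~~~~~~
~~+~+~+
~+~++~+
+~+++~+
[7] ~~~+~~~
~~~~~~~
+~+~+~~
~+~~~~+
+++~+~+
[8] ++++~~~
~~~+~~~
++~~~~~
~~~~~~+
~+++~++
[9] +~~~~~+
~~~+~~~
+~~~~~~
~~~~~++
~~~++++
[10] +~~+~~+
+~~~~~+
~~~~~~+
+~~~~~~
~~~~+~~
[11] +~~~~++
~~~~~+~
~~~~~~+
~~~~~~~
+~~~~~+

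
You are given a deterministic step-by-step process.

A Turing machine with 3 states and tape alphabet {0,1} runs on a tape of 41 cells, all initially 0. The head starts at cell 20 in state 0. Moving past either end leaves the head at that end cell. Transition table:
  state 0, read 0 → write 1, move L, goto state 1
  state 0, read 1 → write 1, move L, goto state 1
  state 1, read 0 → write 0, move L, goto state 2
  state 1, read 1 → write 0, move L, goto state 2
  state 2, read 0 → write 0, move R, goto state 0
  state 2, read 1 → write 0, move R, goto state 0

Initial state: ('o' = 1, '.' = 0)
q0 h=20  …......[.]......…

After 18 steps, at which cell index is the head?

k=0  q0 h=20  …......[.]......…
k=1  q1 h=19  …......[.]o.....…
k=2  q2 h=18  …......[.].o....…
k=3  q0 h=19  …......[.]o.....…
k=4  q1 h=18  …......[.]oo....…
k=5  q2 h=17  …......[.].oo...…
k=6  q0 h=18  …......[.]oo....…
k=7  q1 h=17  …......[.]ooo...…
k=8  q2 h=16  …......[.].ooo..…
k=9  q0 h=17  …......[.]ooo...…
k=10  q1 h=16  …......[.]oooo..…
k=11  q2 h=15  …......[.].oooo.…
k=12  q0 h=16  …......[.]oooo..…
k=13  q1 h=15  …......[.]ooooo.…
k=14  q2 h=14  …......[.].ooooo…
k=15  q0 h=15  …......[.]ooooo.…
k=16  q1 h=14  …......[.]oooooo…
k=17  q2 h=13  …......[.].ooooo…
k=18  q0 h=14  …......[.]oooooo…

14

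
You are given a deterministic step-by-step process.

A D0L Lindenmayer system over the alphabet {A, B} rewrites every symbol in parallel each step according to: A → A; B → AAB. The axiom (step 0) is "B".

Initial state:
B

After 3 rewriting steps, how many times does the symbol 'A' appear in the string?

step 0: B
step 1: AAB
step 2: AAAAB
step 3: AAAAAAB

6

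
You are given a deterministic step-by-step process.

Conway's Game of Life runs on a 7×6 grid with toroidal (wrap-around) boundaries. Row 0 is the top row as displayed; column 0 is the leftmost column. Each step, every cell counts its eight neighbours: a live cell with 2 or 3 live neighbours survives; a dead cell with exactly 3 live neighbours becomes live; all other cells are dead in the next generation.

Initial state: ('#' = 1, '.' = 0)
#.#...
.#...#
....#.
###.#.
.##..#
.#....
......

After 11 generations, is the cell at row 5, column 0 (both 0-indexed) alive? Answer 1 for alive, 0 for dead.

0

gen 0: #.#...
.#...#
....#.
###.#.
.##..#
.#....
......
gen 1: ##....
##...#
..###.
#.#.#.
...#.#
###...
.#....
gen 2: ..#..#
...###
..#.#.
.##...
...###
###...
......
gen 3: ...#.#
..#..#
.##.##
.##..#
...###
######
#.#...
gen 4: ######
.##..#
....##
.#....
......
......
......
gen 5: ...###
......
.##.##
......
......
......
######
gen 6: .#....
#.#...
......
......
......
######
###...
gen 7: ......
.#....
......
......
######
...###
....#.
gen 8: ......
......
......
######
###...
.#....
...###
gen 9: ....#.
......
######
...###
....#.
.#.###
....#.
gen 10: ......
###...
###...
.#....
#.#...
...#.#
......
gen 11: .#....
#.#...
......
......
###...
......
......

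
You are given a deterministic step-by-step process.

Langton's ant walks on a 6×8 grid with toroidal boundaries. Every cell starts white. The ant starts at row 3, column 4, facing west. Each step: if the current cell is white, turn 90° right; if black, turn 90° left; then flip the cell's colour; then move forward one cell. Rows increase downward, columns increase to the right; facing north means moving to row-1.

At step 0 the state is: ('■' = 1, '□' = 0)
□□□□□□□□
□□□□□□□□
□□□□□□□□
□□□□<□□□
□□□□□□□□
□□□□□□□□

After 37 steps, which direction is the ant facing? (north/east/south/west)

gen 0: □□□□□□□□
□□□□□□□□
□□□□□□□□
□□□□<□□□
□□□□□□□□
□□□□□□□□
gen 1: □□□□□□□□
□□□□□□□□
□□□□^□□□
□□□□■□□□
□□□□□□□□
□□□□□□□□
gen 2: □□□□□□□□
□□□□□□□□
□□□□■>□□
□□□□■□□□
□□□□□□□□
□□□□□□□□
gen 3: □□□□□□□□
□□□□□□□□
□□□□■■□□
□□□□■v□□
□□□□□□□□
□□□□□□□□
gen 4: □□□□□□□□
□□□□□□□□
□□□□■■□□
□□□□<■□□
□□□□□□□□
□□□□□□□□
gen 5: □□□□□□□□
□□□□□□□□
□□□□■■□□
□□□□□■□□
□□□□v□□□
□□□□□□□□
gen 6: □□□□□□□□
□□□□□□□□
□□□□■■□□
□□□□□■□□
□□□<■□□□
□□□□□□□□
gen 7: □□□□□□□□
□□□□□□□□
□□□□■■□□
□□□^□■□□
□□□■■□□□
□□□□□□□□
gen 8: □□□□□□□□
□□□□□□□□
□□□□■■□□
□□□■>■□□
□□□■■□□□
□□□□□□□□
gen 9: □□□□□□□□
□□□□□□□□
□□□□■■□□
□□□■■■□□
□□□■v□□□
□□□□□□□□
gen 10: □□□□□□□□
□□□□□□□□
□□□□■■□□
□□□■■■□□
□□□■□>□□
□□□□□□□□
gen 11: □□□□□□□□
□□□□□□□□
□□□□■■□□
□□□■■■□□
□□□■□■□□
□□□□□v□□
gen 12: □□□□□□□□
□□□□□□□□
□□□□■■□□
□□□■■■□□
□□□■□■□□
□□□□<■□□
gen 13: □□□□□□□□
□□□□□□□□
□□□□■■□□
□□□■■■□□
□□□■^■□□
□□□□■■□□
gen 14: □□□□□□□□
□□□□□□□□
□□□□■■□□
□□□■■■□□
□□□■■>□□
□□□□■■□□
gen 15: □□□□□□□□
□□□□□□□□
□□□□■■□□
□□□■■^□□
□□□■■□□□
□□□□■■□□
gen 16: □□□□□□□□
□□□□□□□□
□□□□■■□□
□□□■<□□□
□□□■■□□□
□□□□■■□□
gen 17: □□□□□□□□
□□□□□□□□
□□□□■■□□
□□□■□□□□
□□□■v□□□
□□□□■■□□
gen 18: □□□□□□□□
□□□□□□□□
□□□□■■□□
□□□■□□□□
□□□■□>□□
□□□□■■□□
gen 19: □□□□□□□□
□□□□□□□□
□□□□■■□□
□□□■□□□□
□□□■□■□□
□□□□■v□□
gen 20: □□□□□□□□
□□□□□□□□
□□□□■■□□
□□□■□□□□
□□□■□■□□
□□□□■□>□
gen 21: □□□□□□v□
□□□□□□□□
□□□□■■□□
□□□■□□□□
□□□■□■□□
□□□□■□■□
gen 22: □□□□□<■□
□□□□□□□□
□□□□■■□□
□□□■□□□□
□□□■□■□□
□□□□■□■□
gen 23: □□□□□■■□
□□□□□□□□
□□□□■■□□
□□□■□□□□
□□□■□■□□
□□□□■^■□
gen 24: □□□□□■■□
□□□□□□□□
□□□□■■□□
□□□■□□□□
□□□■□■□□
□□□□■■>□
gen 25: □□□□□■■□
□□□□□□□□
□□□□■■□□
□□□■□□□□
□□□■□■^□
□□□□■■□□
gen 26: □□□□□■■□
□□□□□□□□
□□□□■■□□
□□□■□□□□
□□□■□■■>
□□□□■■□□
gen 27: □□□□□■■□
□□□□□□□□
□□□□■■□□
□□□■□□□□
□□□■□■■■
□□□□■■□v
gen 28: □□□□□■■□
□□□□□□□□
□□□□■■□□
□□□■□□□□
□□□■□■■■
□□□□■■<■
gen 29: □□□□□■■□
□□□□□□□□
□□□□■■□□
□□□■□□□□
□□□■□■^■
□□□□■■■■
gen 30: □□□□□■■□
□□□□□□□□
□□□□■■□□
□□□■□□□□
□□□■□<□■
□□□□■■■■
gen 31: □□□□□■■□
□□□□□□□□
□□□□■■□□
□□□■□□□□
□□□■□□□■
□□□□■v■■
gen 32: □□□□□■■□
□□□□□□□□
□□□□■■□□
□□□■□□□□
□□□■□□□■
□□□□■□>■
gen 33: □□□□□■■□
□□□□□□□□
□□□□■■□□
□□□■□□□□
□□□■□□^■
□□□□■□□■
gen 34: □□□□□■■□
□□□□□□□□
□□□□■■□□
□□□■□□□□
□□□■□□■>
□□□□■□□■
gen 35: □□□□□■■□
□□□□□□□□
□□□□■■□□
□□□■□□□^
□□□■□□■□
□□□□■□□■
gen 36: □□□□□■■□
□□□□□□□□
□□□□■■□□
>□□■□□□■
□□□■□□■□
□□□□■□□■
gen 37: □□□□□■■□
□□□□□□□□
□□□□■■□□
■□□■□□□■
v□□■□□■□
□□□□■□□■

south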